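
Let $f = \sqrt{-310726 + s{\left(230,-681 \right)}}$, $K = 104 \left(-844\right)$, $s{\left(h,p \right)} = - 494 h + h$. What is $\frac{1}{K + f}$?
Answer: $- \frac{21944}{1926262573} - \frac{9 i \sqrt{1309}}{3852525146} \approx -1.1392 \cdot 10^{-5} - 8.4521 \cdot 10^{-8} i$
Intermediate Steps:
$s{\left(h,p \right)} = - 493 h$
$K = -87776$
$f = 18 i \sqrt{1309}$ ($f = \sqrt{-310726 - 113390} = \sqrt{-424116} = 18 i \sqrt{1309} \approx 651.24 i$)
$\frac{1}{K + f} = \frac{1}{-87776 + 18 i \sqrt{1309}}$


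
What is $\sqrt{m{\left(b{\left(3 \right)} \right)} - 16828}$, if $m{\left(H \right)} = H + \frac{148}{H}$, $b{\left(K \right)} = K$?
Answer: $\frac{i \sqrt{150981}}{3} \approx 129.52 i$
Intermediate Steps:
$\sqrt{m{\left(b{\left(3 \right)} \right)} - 16828} = \sqrt{\left(3 + \frac{148}{3}\right) - 16828} = \sqrt{\frac{157}{3} - 16828} = \sqrt{- \frac{50327}{3}} = \frac{i \sqrt{150981}}{3}$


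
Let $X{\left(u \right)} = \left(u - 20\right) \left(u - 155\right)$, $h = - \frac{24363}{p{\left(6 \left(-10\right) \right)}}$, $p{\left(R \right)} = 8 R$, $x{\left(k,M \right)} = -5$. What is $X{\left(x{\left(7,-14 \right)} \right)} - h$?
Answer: $\frac{631879}{160} \approx 3949.2$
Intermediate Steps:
$h = \frac{8121}{160}$ ($h = - \frac{24363}{8 \cdot 6 \left(-10\right)} = - \frac{24363}{8 \left(-60\right)} = - \frac{24363}{-480} = \left(-24363\right) \left(- \frac{1}{480}\right) = \frac{8121}{160} \approx 50.756$)
$X{\left(u \right)} = \left(-155 + u\right) \left(-20 + u\right)$ ($X{\left(u \right)} = \left(-20 + u\right) \left(-155 + u\right) = \left(-155 + u\right) \left(-20 + u\right)$)
$X{\left(x{\left(7,-14 \right)} \right)} - h = \left(3100 + \left(-5\right)^{2} - -875\right) - \frac{8121}{160} = \left(3100 + 25 + 875\right) - \frac{8121}{160} = 4000 - \frac{8121}{160} = \frac{631879}{160}$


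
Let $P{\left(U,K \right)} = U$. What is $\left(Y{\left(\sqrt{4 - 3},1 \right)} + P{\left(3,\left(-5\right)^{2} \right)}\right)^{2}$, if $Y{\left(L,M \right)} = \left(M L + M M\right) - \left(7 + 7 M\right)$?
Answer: $81$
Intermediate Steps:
$Y{\left(L,M \right)} = -7 + M^{2} - 7 M + L M$ ($Y{\left(L,M \right)} = \left(L M + M^{2}\right) - \left(7 + 7 M\right) = \left(M^{2} + L M\right) - \left(7 + 7 M\right) = -7 + M^{2} - 7 M + L M$)
$\left(Y{\left(\sqrt{4 - 3},1 \right)} + P{\left(3,\left(-5\right)^{2} \right)}\right)^{2} = \left(\left(-7 + 1^{2} - 7 + \sqrt{4 - 3} \cdot 1\right) + 3\right)^{2} = \left(\left(-7 + 1 - 7 + \sqrt{1} \cdot 1\right) + 3\right)^{2} = \left(\left(-7 + 1 - 7 + 1 \cdot 1\right) + 3\right)^{2} = \left(\left(-7 + 1 - 7 + 1\right) + 3\right)^{2} = \left(-12 + 3\right)^{2} = \left(-9\right)^{2} = 81$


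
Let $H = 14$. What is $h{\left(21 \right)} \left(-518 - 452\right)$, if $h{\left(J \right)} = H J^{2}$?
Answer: $-5988780$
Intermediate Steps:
$h{\left(J \right)} = 14 J^{2}$
$h{\left(21 \right)} \left(-518 - 452\right) = 14 \cdot 21^{2} \left(-518 - 452\right) = 14 \cdot 441 \left(-518 - 452\right) = 6174 \left(-970\right) = -5988780$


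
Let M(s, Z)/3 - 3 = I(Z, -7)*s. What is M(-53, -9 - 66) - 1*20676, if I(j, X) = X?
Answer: -19554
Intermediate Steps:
M(s, Z) = 9 - 21*s (M(s, Z) = 9 + 3*(-7*s) = 9 - 21*s)
M(-53, -9 - 66) - 1*20676 = (9 - 21*(-53)) - 1*20676 = (9 + 1113) - 20676 = 1122 - 20676 = -19554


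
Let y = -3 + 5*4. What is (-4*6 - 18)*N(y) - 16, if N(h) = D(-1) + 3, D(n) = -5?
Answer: 68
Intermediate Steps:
y = 17 (y = -3 + 20 = 17)
N(h) = -2 (N(h) = -5 + 3 = -2)
(-4*6 - 18)*N(y) - 16 = (-4*6 - 18)*(-2) - 16 = (-24 - 18)*(-2) - 16 = -42*(-2) - 16 = 84 - 16 = 68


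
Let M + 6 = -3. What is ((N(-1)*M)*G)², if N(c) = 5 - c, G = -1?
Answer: 2916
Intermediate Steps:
M = -9 (M = -6 - 3 = -9)
((N(-1)*M)*G)² = (((5 - 1*(-1))*(-9))*(-1))² = (((5 + 1)*(-9))*(-1))² = ((6*(-9))*(-1))² = (-54*(-1))² = 54² = 2916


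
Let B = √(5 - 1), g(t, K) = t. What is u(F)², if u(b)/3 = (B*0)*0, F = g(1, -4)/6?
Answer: 0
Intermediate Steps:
B = 2 (B = √4 = 2)
F = ⅙ (F = 1/6 = 1*(⅙) = ⅙ ≈ 0.16667)
u(b) = 0 (u(b) = 3*((2*0)*0) = 3*(0*0) = 3*0 = 0)
u(F)² = 0² = 0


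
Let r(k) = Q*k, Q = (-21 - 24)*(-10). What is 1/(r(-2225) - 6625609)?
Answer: -1/7626859 ≈ -1.3112e-7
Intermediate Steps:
Q = 450 (Q = -45*(-10) = 450)
r(k) = 450*k
1/(r(-2225) - 6625609) = 1/(450*(-2225) - 6625609) = 1/(-1001250 - 6625609) = 1/(-7626859) = -1/7626859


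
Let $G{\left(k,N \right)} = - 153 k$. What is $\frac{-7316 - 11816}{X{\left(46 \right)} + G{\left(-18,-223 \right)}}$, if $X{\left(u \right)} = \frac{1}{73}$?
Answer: $- \frac{1396636}{201043} \approx -6.947$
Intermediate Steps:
$X{\left(u \right)} = \frac{1}{73}$
$\frac{-7316 - 11816}{X{\left(46 \right)} + G{\left(-18,-223 \right)}} = \frac{-7316 - 11816}{\frac{1}{73} - -2754} = - \frac{19132}{\frac{1}{73} + 2754} = - \frac{19132}{\frac{201043}{73}} = \left(-19132\right) \frac{73}{201043} = - \frac{1396636}{201043}$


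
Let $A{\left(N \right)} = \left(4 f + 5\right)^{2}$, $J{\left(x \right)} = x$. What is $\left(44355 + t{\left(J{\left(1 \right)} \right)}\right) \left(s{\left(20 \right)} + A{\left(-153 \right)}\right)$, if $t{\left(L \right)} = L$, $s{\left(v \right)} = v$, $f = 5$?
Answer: $28609620$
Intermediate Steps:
$A{\left(N \right)} = 625$ ($A{\left(N \right)} = \left(4 \cdot 5 + 5\right)^{2} = \left(20 + 5\right)^{2} = 25^{2} = 625$)
$\left(44355 + t{\left(J{\left(1 \right)} \right)}\right) \left(s{\left(20 \right)} + A{\left(-153 \right)}\right) = \left(44355 + 1\right) \left(20 + 625\right) = 44356 \cdot 645 = 28609620$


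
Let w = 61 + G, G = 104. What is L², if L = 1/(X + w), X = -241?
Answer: 1/5776 ≈ 0.00017313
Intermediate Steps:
w = 165 (w = 61 + 104 = 165)
L = -1/76 (L = 1/(-241 + 165) = 1/(-76) = -1/76 ≈ -0.013158)
L² = (-1/76)² = 1/5776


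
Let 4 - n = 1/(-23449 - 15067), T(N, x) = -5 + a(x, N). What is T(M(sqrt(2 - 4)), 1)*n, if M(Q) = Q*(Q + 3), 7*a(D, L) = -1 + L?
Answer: -2927235/134806 + 462195*I*sqrt(2)/269612 ≈ -21.714 + 2.4244*I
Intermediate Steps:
a(D, L) = -1/7 + L/7 (a(D, L) = (-1 + L)/7 = -1/7 + L/7)
M(Q) = Q*(3 + Q)
T(N, x) = -36/7 + N/7 (T(N, x) = -5 + (-1/7 + N/7) = -36/7 + N/7)
n = 154065/38516 (n = 4 - 1/(-23449 - 15067) = 4 - 1/(-38516) = 4 - 1*(-1/38516) = 4 + 1/38516 = 154065/38516 ≈ 4.0000)
T(M(sqrt(2 - 4)), 1)*n = (-36/7 + (sqrt(2 - 4)*(3 + sqrt(2 - 4)))/7)*(154065/38516) = (-36/7 + (sqrt(-2)*(3 + sqrt(-2)))/7)*(154065/38516) = (-36/7 + ((I*sqrt(2))*(3 + I*sqrt(2)))/7)*(154065/38516) = (-36/7 + (I*sqrt(2)*(3 + I*sqrt(2)))/7)*(154065/38516) = (-36/7 + I*sqrt(2)*(3 + I*sqrt(2))/7)*(154065/38516) = -1386585/67403 + 154065*I*sqrt(2)*(3 + I*sqrt(2))/269612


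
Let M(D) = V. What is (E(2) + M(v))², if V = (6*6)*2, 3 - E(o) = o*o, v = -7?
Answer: 5041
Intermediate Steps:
E(o) = 3 - o² (E(o) = 3 - o*o = 3 - o²)
V = 72 (V = 36*2 = 72)
M(D) = 72
(E(2) + M(v))² = ((3 - 1*2²) + 72)² = ((3 - 1*4) + 72)² = ((3 - 4) + 72)² = (-1 + 72)² = 71² = 5041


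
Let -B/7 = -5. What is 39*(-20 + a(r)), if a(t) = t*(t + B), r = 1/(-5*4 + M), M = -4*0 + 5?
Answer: -65312/75 ≈ -870.83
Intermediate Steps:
B = 35 (B = -7*(-5) = 35)
M = 5 (M = 0 + 5 = 5)
r = -1/15 (r = 1/(-5*4 + 5) = 1/(-20 + 5) = 1/(-15) = -1/15 ≈ -0.066667)
a(t) = t*(35 + t) (a(t) = t*(t + 35) = t*(35 + t))
39*(-20 + a(r)) = 39*(-20 - (35 - 1/15)/15) = 39*(-20 - 1/15*524/15) = 39*(-20 - 524/225) = 39*(-5024/225) = -65312/75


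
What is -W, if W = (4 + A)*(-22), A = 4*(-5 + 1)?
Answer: -264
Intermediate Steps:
A = -16 (A = 4*(-4) = -16)
W = 264 (W = (4 - 16)*(-22) = -12*(-22) = 264)
-W = -1*264 = -264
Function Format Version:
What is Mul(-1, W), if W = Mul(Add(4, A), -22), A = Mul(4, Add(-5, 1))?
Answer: -264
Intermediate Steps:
A = -16 (A = Mul(4, -4) = -16)
W = 264 (W = Mul(Add(4, -16), -22) = Mul(-12, -22) = 264)
Mul(-1, W) = Mul(-1, 264) = -264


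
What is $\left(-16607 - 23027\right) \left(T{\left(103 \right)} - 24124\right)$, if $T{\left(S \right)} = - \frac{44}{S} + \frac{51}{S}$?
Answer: $\frac{98481176010}{103} \approx 9.5613 \cdot 10^{8}$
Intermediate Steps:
$T{\left(S \right)} = \frac{7}{S}$
$\left(-16607 - 23027\right) \left(T{\left(103 \right)} - 24124\right) = \left(-16607 - 23027\right) \left(\frac{7}{103} - 24124\right) = - 39634 \left(7 \cdot \frac{1}{103} - 24124\right) = - 39634 \left(\frac{7}{103} - 24124\right) = \left(-39634\right) \left(- \frac{2484765}{103}\right) = \frac{98481176010}{103}$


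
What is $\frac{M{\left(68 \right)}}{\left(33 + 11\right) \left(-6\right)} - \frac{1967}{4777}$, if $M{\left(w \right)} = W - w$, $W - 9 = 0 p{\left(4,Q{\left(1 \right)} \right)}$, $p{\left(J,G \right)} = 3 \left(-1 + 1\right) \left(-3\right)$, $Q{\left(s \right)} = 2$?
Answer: $- \frac{845}{4488} \approx -0.18828$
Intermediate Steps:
$p{\left(J,G \right)} = 0$ ($p{\left(J,G \right)} = 3 \cdot 0 \left(-3\right) = 0 \left(-3\right) = 0$)
$W = 9$ ($W = 9 + 0 \cdot 0 = 9 + 0 = 9$)
$M{\left(w \right)} = 9 - w$
$\frac{M{\left(68 \right)}}{\left(33 + 11\right) \left(-6\right)} - \frac{1967}{4777} = \frac{9 - 68}{\left(33 + 11\right) \left(-6\right)} - \frac{1967}{4777} = \frac{9 - 68}{44 \left(-6\right)} - \frac{7}{17} = - \frac{59}{-264} - \frac{7}{17} = \left(-59\right) \left(- \frac{1}{264}\right) - \frac{7}{17} = \frac{59}{264} - \frac{7}{17} = - \frac{845}{4488}$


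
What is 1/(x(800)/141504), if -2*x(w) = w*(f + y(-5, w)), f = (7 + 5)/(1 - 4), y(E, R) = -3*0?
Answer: 2211/25 ≈ 88.440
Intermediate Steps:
y(E, R) = 0
f = -4 (f = 12/(-3) = 12*(-⅓) = -4)
x(w) = 2*w (x(w) = -w*(-4 + 0)/2 = -w*(-4)/2 = -(-2)*w = 2*w)
1/(x(800)/141504) = 1/((2*800)/141504) = 1/(1600*(1/141504)) = 1/(25/2211) = 2211/25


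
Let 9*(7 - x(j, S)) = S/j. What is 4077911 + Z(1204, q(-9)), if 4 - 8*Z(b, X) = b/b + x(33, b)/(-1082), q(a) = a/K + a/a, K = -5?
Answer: 10483625056889/2570832 ≈ 4.0779e+6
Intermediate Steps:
q(a) = 1 - a/5 (q(a) = a/(-5) + a/a = a*(-1/5) + 1 = -a/5 + 1 = 1 - a/5)
x(j, S) = 7 - S/(9*j)
Z(b, X) = 3253/8656 - b/2570832 (Z(b, X) = 1/2 - (b/b + (7 - 1/9*b/33)/(-1082))/8 = 1/2 - (1 + (7 - 1/9*b*1/33)*(-1/1082))/8 = 1/2 - (1 + (7 - b/297)*(-1/1082))/8 = 1/2 - (1 + (-7/1082 + b/321354))/8 = 1/2 - (1075/1082 + b/321354)/8 = 1/2 + (-1075/8656 - b/2570832) = 3253/8656 - b/2570832)
4077911 + Z(1204, q(-9)) = 4077911 + (3253/8656 - 1/2570832*1204) = 4077911 + (3253/8656 - 301/642708) = 4077911 + 964937/2570832 = 10483625056889/2570832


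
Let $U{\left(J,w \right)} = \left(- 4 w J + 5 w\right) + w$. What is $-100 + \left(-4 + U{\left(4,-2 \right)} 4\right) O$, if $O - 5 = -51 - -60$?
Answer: $964$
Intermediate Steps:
$U{\left(J,w \right)} = 6 w - 4 J w$ ($U{\left(J,w \right)} = \left(- 4 J w + 5 w\right) + w = \left(5 w - 4 J w\right) + w = 6 w - 4 J w$)
$O = 14$ ($O = 5 - -9 = 5 + \left(-51 + 60\right) = 5 + 9 = 14$)
$-100 + \left(-4 + U{\left(4,-2 \right)} 4\right) O = -100 + \left(-4 + 2 \left(-2\right) \left(3 - 8\right) 4\right) 14 = -100 + \left(-4 + 2 \left(-2\right) \left(-5\right) 4\right) 14 = -100 + \left(-4 + 20 \cdot 4\right) 14 = -100 + \left(-4 + 80\right) 14 = -100 + 76 \cdot 14 = -100 + 1064 = 964$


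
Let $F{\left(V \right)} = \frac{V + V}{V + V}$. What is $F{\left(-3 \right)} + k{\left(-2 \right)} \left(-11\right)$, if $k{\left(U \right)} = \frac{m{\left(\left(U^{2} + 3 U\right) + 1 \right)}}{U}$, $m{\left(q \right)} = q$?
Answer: $- \frac{9}{2} \approx -4.5$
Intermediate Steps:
$F{\left(V \right)} = 1$ ($F{\left(V \right)} = \frac{2 V}{2 V} = 2 V \frac{1}{2 V} = 1$)
$k{\left(U \right)} = \frac{1 + U^{2} + 3 U}{U}$ ($k{\left(U \right)} = \frac{\left(U^{2} + 3 U\right) + 1}{U} = \frac{1 + U^{2} + 3 U}{U}$)
$F{\left(-3 \right)} + k{\left(-2 \right)} \left(-11\right) = 1 + \left(3 - 2 + \frac{1}{-2}\right) \left(-11\right) = 1 + \left(3 - 2 - \frac{1}{2}\right) \left(-11\right) = 1 + \frac{1}{2} \left(-11\right) = 1 - \frac{11}{2} = - \frac{9}{2}$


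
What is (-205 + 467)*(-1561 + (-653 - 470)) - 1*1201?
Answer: -704409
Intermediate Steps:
(-205 + 467)*(-1561 + (-653 - 470)) - 1*1201 = 262*(-1561 - 1123) - 1201 = 262*(-2684) - 1201 = -703208 - 1201 = -704409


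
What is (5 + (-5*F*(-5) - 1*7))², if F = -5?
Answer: 16129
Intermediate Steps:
(5 + (-5*F*(-5) - 1*7))² = (5 + (-5*(-5)*(-5) - 1*7))² = (5 + (25*(-5) - 7))² = (5 + (-125 - 7))² = (5 - 132)² = (-127)² = 16129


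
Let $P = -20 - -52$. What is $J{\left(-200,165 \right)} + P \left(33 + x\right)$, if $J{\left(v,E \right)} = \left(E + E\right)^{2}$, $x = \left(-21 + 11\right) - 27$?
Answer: $108772$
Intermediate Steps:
$x = -37$ ($x = -10 - 27 = -37$)
$P = 32$ ($P = -20 + 52 = 32$)
$J{\left(v,E \right)} = 4 E^{2}$ ($J{\left(v,E \right)} = \left(2 E\right)^{2} = 4 E^{2}$)
$J{\left(-200,165 \right)} + P \left(33 + x\right) = 4 \cdot 165^{2} + 32 \left(33 - 37\right) = 4 \cdot 27225 + 32 \left(-4\right) = 108900 - 128 = 108772$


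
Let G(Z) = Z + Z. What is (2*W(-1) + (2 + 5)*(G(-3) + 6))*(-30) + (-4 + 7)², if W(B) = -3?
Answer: 189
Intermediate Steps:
G(Z) = 2*Z
(2*W(-1) + (2 + 5)*(G(-3) + 6))*(-30) + (-4 + 7)² = (2*(-3) + (2 + 5)*(2*(-3) + 6))*(-30) + (-4 + 7)² = (-6 + 7*(-6 + 6))*(-30) + 3² = (-6 + 7*0)*(-30) + 9 = (-6 + 0)*(-30) + 9 = -6*(-30) + 9 = 180 + 9 = 189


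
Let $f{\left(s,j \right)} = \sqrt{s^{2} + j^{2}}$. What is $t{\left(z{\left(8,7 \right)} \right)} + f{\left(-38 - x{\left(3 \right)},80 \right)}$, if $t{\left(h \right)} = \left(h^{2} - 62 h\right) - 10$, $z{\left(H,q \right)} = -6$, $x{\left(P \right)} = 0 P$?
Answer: $398 + 2 \sqrt{1961} \approx 486.57$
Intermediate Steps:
$x{\left(P \right)} = 0$
$t{\left(h \right)} = -10 + h^{2} - 62 h$
$f{\left(s,j \right)} = \sqrt{j^{2} + s^{2}}$
$t{\left(z{\left(8,7 \right)} \right)} + f{\left(-38 - x{\left(3 \right)},80 \right)} = \left(-10 + \left(-6\right)^{2} - -372\right) + \sqrt{80^{2} + \left(-38 - 0\right)^{2}} = \left(-10 + 36 + 372\right) + \sqrt{6400 + \left(-38 + 0\right)^{2}} = 398 + \sqrt{6400 + \left(-38\right)^{2}} = 398 + \sqrt{6400 + 1444} = 398 + \sqrt{7844} = 398 + 2 \sqrt{1961}$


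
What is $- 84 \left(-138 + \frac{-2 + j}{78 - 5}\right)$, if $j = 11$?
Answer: $\frac{845460}{73} \approx 11582.0$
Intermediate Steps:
$- 84 \left(-138 + \frac{-2 + j}{78 - 5}\right) = - 84 \left(-138 + \frac{-2 + 11}{78 - 5}\right) = - 84 \left(-138 + \frac{9}{73}\right) = \left(-84\right) \left(- \frac{10065}{73}\right) = \frac{845460}{73}$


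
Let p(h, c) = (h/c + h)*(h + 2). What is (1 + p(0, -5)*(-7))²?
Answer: 1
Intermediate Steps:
p(h, c) = (2 + h)*(h + h/c) (p(h, c) = (h/c + h)*(2 + h) = (h + h/c)*(2 + h) = (2 + h)*(h + h/c))
(1 + p(0, -5)*(-7))² = (1 + (0*(2 + 0 - 5*(2 + 0))/(-5))*(-7))² = (1 + (0*(-⅕)*(2 + 0 - 5*2))*(-7))² = (1 + (0*(-⅕)*(2 + 0 - 10))*(-7))² = (1 + (0*(-⅕)*(-8))*(-7))² = (1 + 0*(-7))² = (1 + 0)² = 1² = 1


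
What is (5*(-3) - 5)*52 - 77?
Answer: -1117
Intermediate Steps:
(5*(-3) - 5)*52 - 77 = (-15 - 5)*52 - 77 = -20*52 - 77 = -1040 - 77 = -1117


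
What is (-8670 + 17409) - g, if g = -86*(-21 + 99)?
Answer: 15447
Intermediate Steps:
g = -6708 (g = -86*78 = -6708)
(-8670 + 17409) - g = (-8670 + 17409) - 1*(-6708) = 8739 + 6708 = 15447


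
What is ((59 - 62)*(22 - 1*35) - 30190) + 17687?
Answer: -12464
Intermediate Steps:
((59 - 62)*(22 - 1*35) - 30190) + 17687 = (-3*(22 - 35) - 30190) + 17687 = (-3*(-13) - 30190) + 17687 = (39 - 30190) + 17687 = -30151 + 17687 = -12464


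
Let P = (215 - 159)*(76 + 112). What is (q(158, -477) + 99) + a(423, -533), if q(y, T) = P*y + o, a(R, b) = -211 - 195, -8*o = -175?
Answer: 13305111/8 ≈ 1.6631e+6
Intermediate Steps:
o = 175/8 (o = -1/8*(-175) = 175/8 ≈ 21.875)
P = 10528 (P = 56*188 = 10528)
a(R, b) = -406
q(y, T) = 175/8 + 10528*y (q(y, T) = 10528*y + 175/8 = 175/8 + 10528*y)
(q(158, -477) + 99) + a(423, -533) = ((175/8 + 10528*158) + 99) - 406 = ((175/8 + 1663424) + 99) - 406 = (13307567/8 + 99) - 406 = 13308359/8 - 406 = 13305111/8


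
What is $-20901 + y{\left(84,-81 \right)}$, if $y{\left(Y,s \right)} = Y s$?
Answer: $-27705$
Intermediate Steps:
$-20901 + y{\left(84,-81 \right)} = -20901 + 84 \left(-81\right) = -20901 - 6804 = -27705$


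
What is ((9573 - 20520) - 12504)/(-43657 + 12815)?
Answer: 23451/30842 ≈ 0.76036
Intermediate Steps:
((9573 - 20520) - 12504)/(-43657 + 12815) = (-10947 - 12504)/(-30842) = -23451*(-1/30842) = 23451/30842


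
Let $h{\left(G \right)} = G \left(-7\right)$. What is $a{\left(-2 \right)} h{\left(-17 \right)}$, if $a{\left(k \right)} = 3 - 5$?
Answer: $-238$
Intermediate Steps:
$h{\left(G \right)} = - 7 G$
$a{\left(k \right)} = -2$
$a{\left(-2 \right)} h{\left(-17 \right)} = - 2 \left(\left(-7\right) \left(-17\right)\right) = \left(-2\right) 119 = -238$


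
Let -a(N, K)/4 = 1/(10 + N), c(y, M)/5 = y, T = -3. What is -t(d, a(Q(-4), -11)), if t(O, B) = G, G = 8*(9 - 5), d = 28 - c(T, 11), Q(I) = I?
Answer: -32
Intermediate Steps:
c(y, M) = 5*y
a(N, K) = -4/(10 + N)
d = 43 (d = 28 - 5*(-3) = 28 - 1*(-15) = 28 + 15 = 43)
G = 32 (G = 8*4 = 32)
t(O, B) = 32
-t(d, a(Q(-4), -11)) = -1*32 = -32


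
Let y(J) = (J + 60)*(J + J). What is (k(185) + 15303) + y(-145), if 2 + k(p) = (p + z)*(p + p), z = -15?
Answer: 102851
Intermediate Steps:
y(J) = 2*J*(60 + J) (y(J) = (60 + J)*(2*J) = 2*J*(60 + J))
k(p) = -2 + 2*p*(-15 + p) (k(p) = -2 + (p - 15)*(p + p) = -2 + (-15 + p)*(2*p) = -2 + 2*p*(-15 + p))
(k(185) + 15303) + y(-145) = ((-2 - 30*185 + 2*185**2) + 15303) + 2*(-145)*(60 - 145) = ((-2 - 5550 + 2*34225) + 15303) + 2*(-145)*(-85) = ((-2 - 5550 + 68450) + 15303) + 24650 = (62898 + 15303) + 24650 = 78201 + 24650 = 102851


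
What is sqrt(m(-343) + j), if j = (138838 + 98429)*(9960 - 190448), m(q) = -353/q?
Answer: 5*I*sqrt(4112802198169)/49 ≈ 2.0694e+5*I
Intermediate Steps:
j = -42823846296 (j = 237267*(-180488) = -42823846296)
sqrt(m(-343) + j) = sqrt(-353/(-343) - 42823846296) = sqrt(-353*(-1/343) - 42823846296) = sqrt(353/343 - 42823846296) = sqrt(-14688579279175/343) = 5*I*sqrt(4112802198169)/49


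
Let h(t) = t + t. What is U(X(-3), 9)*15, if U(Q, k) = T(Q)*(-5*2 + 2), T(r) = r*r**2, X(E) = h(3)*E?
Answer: 699840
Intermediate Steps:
h(t) = 2*t
X(E) = 6*E (X(E) = (2*3)*E = 6*E)
T(r) = r**3
U(Q, k) = -8*Q**3 (U(Q, k) = Q**3*(-5*2 + 2) = Q**3*(-10 + 2) = Q**3*(-8) = -8*Q**3)
U(X(-3), 9)*15 = -8*(6*(-3))**3*15 = -8*(-18)**3*15 = -8*(-5832)*15 = 46656*15 = 699840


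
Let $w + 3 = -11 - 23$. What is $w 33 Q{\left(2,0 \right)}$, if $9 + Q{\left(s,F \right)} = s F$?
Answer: $10989$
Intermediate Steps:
$Q{\left(s,F \right)} = -9 + F s$ ($Q{\left(s,F \right)} = -9 + s F = -9 + F s$)
$w = -37$ ($w = -3 - 34 = -37$)
$w 33 Q{\left(2,0 \right)} = \left(-37\right) 33 \left(-9 + 0 \cdot 2\right) = - 1221 \left(-9 + 0\right) = \left(-1221\right) \left(-9\right) = 10989$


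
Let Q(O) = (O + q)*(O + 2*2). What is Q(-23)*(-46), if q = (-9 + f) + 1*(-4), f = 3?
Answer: -28842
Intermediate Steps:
q = -10 (q = (-9 + 3) + 1*(-4) = -6 - 4 = -10)
Q(O) = (-10 + O)*(4 + O) (Q(O) = (O - 10)*(O + 2*2) = (-10 + O)*(O + 4) = (-10 + O)*(4 + O))
Q(-23)*(-46) = (-40 + (-23)² - 6*(-23))*(-46) = (-40 + 529 + 138)*(-46) = 627*(-46) = -28842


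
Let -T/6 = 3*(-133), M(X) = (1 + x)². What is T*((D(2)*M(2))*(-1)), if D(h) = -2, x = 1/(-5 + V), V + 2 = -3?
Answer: 96957/25 ≈ 3878.3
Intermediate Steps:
V = -5 (V = -2 - 3 = -5)
x = -⅒ (x = 1/(-5 - 5) = 1/(-10) = -⅒ ≈ -0.10000)
M(X) = 81/100 (M(X) = (1 - ⅒)² = (9/10)² = 81/100)
T = 2394 (T = -18*(-133) = -6*(-399) = 2394)
T*((D(2)*M(2))*(-1)) = 2394*(-2*81/100*(-1)) = 2394*(-81/50*(-1)) = 2394*(81/50) = 96957/25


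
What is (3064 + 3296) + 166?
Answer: 6526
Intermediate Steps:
(3064 + 3296) + 166 = 6360 + 166 = 6526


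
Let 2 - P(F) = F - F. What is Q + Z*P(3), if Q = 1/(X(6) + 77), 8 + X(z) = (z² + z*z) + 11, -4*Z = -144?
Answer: 10945/152 ≈ 72.007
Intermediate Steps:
Z = 36 (Z = -¼*(-144) = 36)
X(z) = 3 + 2*z² (X(z) = -8 + ((z² + z*z) + 11) = -8 + ((z² + z²) + 11) = -8 + (2*z² + 11) = -8 + (11 + 2*z²) = 3 + 2*z²)
P(F) = 2 (P(F) = 2 - (F - F) = 2 - 1*0 = 2 + 0 = 2)
Q = 1/152 (Q = 1/((3 + 2*6²) + 77) = 1/((3 + 2*36) + 77) = 1/((3 + 72) + 77) = 1/(75 + 77) = 1/152 ≈ 0.0065789)
Q + Z*P(3) = 1/152 + 36*2 = 1/152 + 72 = 10945/152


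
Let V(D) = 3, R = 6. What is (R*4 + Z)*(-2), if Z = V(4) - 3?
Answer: -48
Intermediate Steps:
Z = 0 (Z = 3 - 3 = 0)
(R*4 + Z)*(-2) = (6*4 + 0)*(-2) = (24 + 0)*(-2) = 24*(-2) = -48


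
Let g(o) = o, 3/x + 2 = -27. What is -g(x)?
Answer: 3/29 ≈ 0.10345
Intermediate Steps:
x = -3/29 (x = 3/(-2 - 27) = 3/(-29) = 3*(-1/29) = -3/29 ≈ -0.10345)
-g(x) = -1*(-3/29) = 3/29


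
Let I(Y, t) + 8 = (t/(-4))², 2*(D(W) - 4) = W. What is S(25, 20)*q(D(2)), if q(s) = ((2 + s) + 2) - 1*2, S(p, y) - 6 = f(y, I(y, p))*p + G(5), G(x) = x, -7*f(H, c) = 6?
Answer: -73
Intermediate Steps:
D(W) = 4 + W/2
I(Y, t) = -8 + t²/16 (I(Y, t) = -8 + (t/(-4))² = -8 + (t*(-¼))² = -8 + (-t/4)² = -8 + t²/16)
f(H, c) = -6/7 (f(H, c) = -⅐*6 = -6/7)
S(p, y) = 11 - 6*p/7 (S(p, y) = 6 + (-6*p/7 + 5) = 6 + (5 - 6*p/7) = 11 - 6*p/7)
q(s) = 2 + s (q(s) = (4 + s) - 2 = 2 + s)
S(25, 20)*q(D(2)) = (11 - 6/7*25)*(2 + (4 + (½)*2)) = (11 - 150/7)*(2 + (4 + 1)) = -73*(2 + 5)/7 = -73/7*7 = -73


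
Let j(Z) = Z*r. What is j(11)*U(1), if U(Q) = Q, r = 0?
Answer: 0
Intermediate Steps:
j(Z) = 0 (j(Z) = Z*0 = 0)
j(11)*U(1) = 0*1 = 0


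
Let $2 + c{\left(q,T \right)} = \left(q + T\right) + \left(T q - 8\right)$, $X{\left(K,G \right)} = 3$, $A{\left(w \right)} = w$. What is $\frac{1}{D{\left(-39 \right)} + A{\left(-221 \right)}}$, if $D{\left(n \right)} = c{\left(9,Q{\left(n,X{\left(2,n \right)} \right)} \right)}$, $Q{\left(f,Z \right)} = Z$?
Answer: $- \frac{1}{192} \approx -0.0052083$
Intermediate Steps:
$c{\left(q,T \right)} = -10 + T + q + T q$ ($c{\left(q,T \right)} = -2 + \left(\left(q + T\right) + \left(T q - 8\right)\right) = -2 + \left(\left(T + q\right) + \left(-8 + T q\right)\right) = -2 + \left(-8 + T + q + T q\right) = -10 + T + q + T q$)
$D{\left(n \right)} = 29$ ($D{\left(n \right)} = -10 + 3 + 9 + 3 \cdot 9 = -10 + 3 + 9 + 27 = 29$)
$\frac{1}{D{\left(-39 \right)} + A{\left(-221 \right)}} = \frac{1}{29 - 221} = \frac{1}{-192} = - \frac{1}{192}$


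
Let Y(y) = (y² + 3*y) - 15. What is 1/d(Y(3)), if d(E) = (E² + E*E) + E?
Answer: 1/21 ≈ 0.047619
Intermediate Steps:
Y(y) = -15 + y² + 3*y
d(E) = E + 2*E² (d(E) = (E² + E²) + E = 2*E² + E = E + 2*E²)
1/d(Y(3)) = 1/((-15 + 3² + 3*3)*(1 + 2*(-15 + 3² + 3*3))) = 1/((-15 + 9 + 9)*(1 + 2*(-15 + 9 + 9))) = 1/(3*(1 + 2*3)) = 1/(3*(1 + 6)) = 1/(3*7) = 1/21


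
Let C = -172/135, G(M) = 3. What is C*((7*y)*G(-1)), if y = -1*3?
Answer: 1204/15 ≈ 80.267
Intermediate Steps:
y = -3
C = -172/135 (C = -172*1/135 = -172/135 ≈ -1.2741)
C*((7*y)*G(-1)) = -172*7*(-3)*3/135 = -(-1204)*3/45 = -172/135*(-63) = 1204/15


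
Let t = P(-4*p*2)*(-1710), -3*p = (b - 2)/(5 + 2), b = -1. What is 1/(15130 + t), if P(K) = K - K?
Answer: 1/15130 ≈ 6.6094e-5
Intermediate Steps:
p = ⅐ (p = -(-1 - 2)/(3*(5 + 2)) = -(-1)/7 = -⅓*(-3/7) = ⅐ ≈ 0.14286)
P(K) = 0
t = 0 (t = 0*(-1710) = 0)
1/(15130 + t) = 1/(15130 + 0) = 1/15130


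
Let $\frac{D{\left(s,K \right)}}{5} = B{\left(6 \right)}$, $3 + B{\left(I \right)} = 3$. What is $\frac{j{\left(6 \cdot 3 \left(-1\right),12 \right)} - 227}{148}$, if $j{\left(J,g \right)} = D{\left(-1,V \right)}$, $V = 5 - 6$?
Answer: $- \frac{227}{148} \approx -1.5338$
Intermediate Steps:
$V = -1$ ($V = 5 - 6 = -1$)
$B{\left(I \right)} = 0$ ($B{\left(I \right)} = -3 + 3 = 0$)
$D{\left(s,K \right)} = 0$ ($D{\left(s,K \right)} = 5 \cdot 0 = 0$)
$j{\left(J,g \right)} = 0$
$\frac{j{\left(6 \cdot 3 \left(-1\right),12 \right)} - 227}{148} = \frac{0 - 227}{148} = \left(-227\right) \frac{1}{148} = - \frac{227}{148}$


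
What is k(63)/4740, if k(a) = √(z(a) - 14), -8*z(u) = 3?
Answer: I*√230/18960 ≈ 0.00079988*I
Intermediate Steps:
z(u) = -3/8 (z(u) = -⅛*3 = -3/8)
k(a) = I*√230/4 (k(a) = √(-3/8 - 14) = √(-115/8) = I*√230/4)
k(63)/4740 = (I*√230/4)/4740 = (I*√230/4)*(1/4740) = I*√230/18960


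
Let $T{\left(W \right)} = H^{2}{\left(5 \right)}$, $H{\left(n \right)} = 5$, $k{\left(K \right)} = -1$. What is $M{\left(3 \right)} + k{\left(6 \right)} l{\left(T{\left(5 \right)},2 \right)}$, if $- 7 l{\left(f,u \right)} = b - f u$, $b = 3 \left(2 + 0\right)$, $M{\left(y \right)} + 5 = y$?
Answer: $- \frac{58}{7} \approx -8.2857$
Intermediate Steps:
$M{\left(y \right)} = -5 + y$
$b = 6$ ($b = 3 \cdot 2 = 6$)
$T{\left(W \right)} = 25$ ($T{\left(W \right)} = 5^{2} = 25$)
$l{\left(f,u \right)} = - \frac{6}{7} + \frac{f u}{7}$ ($l{\left(f,u \right)} = - \frac{6 - f u}{7} = - \frac{6}{7} + \frac{f u}{7}$)
$M{\left(3 \right)} + k{\left(6 \right)} l{\left(T{\left(5 \right)},2 \right)} = \left(-5 + 3\right) - \left(- \frac{6}{7} + \frac{1}{7} \cdot 25 \cdot 2\right) = -2 - \left(- \frac{6}{7} + \frac{50}{7}\right) = -2 - \frac{44}{7} = - \frac{58}{7}$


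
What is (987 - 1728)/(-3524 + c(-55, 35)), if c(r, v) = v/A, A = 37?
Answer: 9139/43451 ≈ 0.21033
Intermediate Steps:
c(r, v) = v/37
(987 - 1728)/(-3524 + c(-55, 35)) = (987 - 1728)/(-3524 + (1/37)*35) = -741/(-3524 + 35/37) = -741/(-130353/37) = -741*(-37/130353) = 9139/43451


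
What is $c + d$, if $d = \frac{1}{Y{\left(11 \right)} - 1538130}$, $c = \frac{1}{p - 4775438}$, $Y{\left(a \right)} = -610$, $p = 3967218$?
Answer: $- \frac{4191}{2220786505} \approx -1.8872 \cdot 10^{-6}$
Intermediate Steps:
$c = - \frac{1}{808220}$ ($c = \frac{1}{3967218 - 4775438} = \frac{1}{-808220} = - \frac{1}{808220} \approx -1.2373 \cdot 10^{-6}$)
$d = - \frac{1}{1538740}$ ($d = \frac{1}{-610 - 1538130} = \frac{1}{-1538740} = - \frac{1}{1538740} \approx -6.4988 \cdot 10^{-7}$)
$c + d = - \frac{1}{808220} - \frac{1}{1538740} = - \frac{4191}{2220786505}$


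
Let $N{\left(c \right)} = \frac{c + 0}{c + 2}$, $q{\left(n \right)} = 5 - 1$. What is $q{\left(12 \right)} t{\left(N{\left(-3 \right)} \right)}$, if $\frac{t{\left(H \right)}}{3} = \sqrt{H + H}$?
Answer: $12 \sqrt{6} \approx 29.394$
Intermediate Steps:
$q{\left(n \right)} = 4$
$N{\left(c \right)} = \frac{c}{2 + c}$
$t{\left(H \right)} = 3 \sqrt{2} \sqrt{H}$ ($t{\left(H \right)} = 3 \sqrt{H + H} = 3 \sqrt{2 H} = 3 \sqrt{2} \sqrt{H}$)
$q{\left(12 \right)} t{\left(N{\left(-3 \right)} \right)} = 4 \cdot 3 \sqrt{2} \sqrt{- \frac{3}{2 - 3}} = 4 \cdot 3 \sqrt{2} \sqrt{- \frac{3}{-1}} = 4 \cdot 3 \sqrt{2} \sqrt{\left(-3\right) \left(-1\right)} = 4 \cdot 3 \sqrt{2} \sqrt{3} = 4 \cdot 3 \sqrt{6} = 12 \sqrt{6}$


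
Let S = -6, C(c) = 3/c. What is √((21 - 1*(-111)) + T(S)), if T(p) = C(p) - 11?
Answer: √482/2 ≈ 10.977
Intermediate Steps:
T(p) = -11 + 3/p (T(p) = 3/p - 11 = -11 + 3/p)
√((21 - 1*(-111)) + T(S)) = √((21 - 1*(-111)) + (-11 + 3/(-6))) = √((21 + 111) + (-11 + 3*(-⅙))) = √(132 + (-11 - ½)) = √(132 - 23/2) = √(241/2) = √482/2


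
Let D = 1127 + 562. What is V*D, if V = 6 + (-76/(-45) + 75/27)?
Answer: 88391/5 ≈ 17678.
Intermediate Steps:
D = 1689
V = 157/15 (V = 6 + (-76*(-1/45) + 75*(1/27)) = 6 + (76/45 + 25/9) = 6 + 67/15 = 157/15 ≈ 10.467)
V*D = (157/15)*1689 = 88391/5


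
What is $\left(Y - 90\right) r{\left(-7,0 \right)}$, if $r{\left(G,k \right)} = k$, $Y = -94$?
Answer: $0$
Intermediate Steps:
$\left(Y - 90\right) r{\left(-7,0 \right)} = \left(-94 - 90\right) 0 = \left(-184\right) 0 = 0$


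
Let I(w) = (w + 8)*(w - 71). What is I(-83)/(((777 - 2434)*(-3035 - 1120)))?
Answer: 770/458989 ≈ 0.0016776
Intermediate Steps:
I(w) = (-71 + w)*(8 + w) (I(w) = (8 + w)*(-71 + w) = (-71 + w)*(8 + w))
I(-83)/(((777 - 2434)*(-3035 - 1120))) = (-568 + (-83)**2 - 63*(-83))/(((777 - 2434)*(-3035 - 1120))) = (-568 + 6889 + 5229)/((-1657*(-4155))) = 11550/6884835 = 11550*(1/6884835) = 770/458989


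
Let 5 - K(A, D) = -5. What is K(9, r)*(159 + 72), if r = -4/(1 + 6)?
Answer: 2310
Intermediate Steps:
r = -4/7 ≈ -0.57143
K(A, D) = 10 (K(A, D) = 5 - 1*(-5) = 5 + 5 = 10)
K(9, r)*(159 + 72) = 10*(159 + 72) = 10*231 = 2310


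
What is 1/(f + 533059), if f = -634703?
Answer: -1/101644 ≈ -9.8383e-6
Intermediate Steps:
1/(f + 533059) = 1/(-634703 + 533059) = 1/(-101644) = -1/101644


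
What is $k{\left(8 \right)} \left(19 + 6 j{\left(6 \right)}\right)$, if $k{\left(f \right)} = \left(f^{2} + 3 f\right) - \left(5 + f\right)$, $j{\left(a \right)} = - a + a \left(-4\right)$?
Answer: $-12075$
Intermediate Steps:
$j{\left(a \right)} = - 5 a$ ($j{\left(a \right)} = - a - 4 a = - 5 a$)
$k{\left(f \right)} = -5 + f^{2} + 2 f$
$k{\left(8 \right)} \left(19 + 6 j{\left(6 \right)}\right) = \left(-5 + 8^{2} + 2 \cdot 8\right) \left(19 + 6 \left(\left(-5\right) 6\right)\right) = \left(-5 + 64 + 16\right) \left(19 + 6 \left(-30\right)\right) = 75 \left(19 - 180\right) = 75 \left(-161\right) = -12075$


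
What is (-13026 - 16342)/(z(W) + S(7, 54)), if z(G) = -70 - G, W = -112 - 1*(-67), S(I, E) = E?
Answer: -29368/29 ≈ -1012.7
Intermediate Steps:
W = -45 (W = -112 + 67 = -45)
(-13026 - 16342)/(z(W) + S(7, 54)) = (-13026 - 16342)/((-70 - 1*(-45)) + 54) = -29368/((-70 + 45) + 54) = -29368/(-25 + 54) = -29368/29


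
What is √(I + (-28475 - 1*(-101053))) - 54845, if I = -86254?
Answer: -54845 + 2*I*√3419 ≈ -54845.0 + 116.94*I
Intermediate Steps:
√(I + (-28475 - 1*(-101053))) - 54845 = √(-86254 + (-28475 - 1*(-101053))) - 54845 = √(-86254 + (-28475 + 101053)) - 54845 = √(-86254 + 72578) - 54845 = √(-13676) - 54845 = 2*I*√3419 - 54845 = -54845 + 2*I*√3419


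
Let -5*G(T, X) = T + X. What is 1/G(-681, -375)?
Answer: 5/1056 ≈ 0.0047349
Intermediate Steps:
G(T, X) = -T/5 - X/5 (G(T, X) = -(T + X)/5 = -T/5 - X/5)
1/G(-681, -375) = 1/(-1/5*(-681) - 1/5*(-375)) = 1/(681/5 + 75) = 1/(1056/5) = 5/1056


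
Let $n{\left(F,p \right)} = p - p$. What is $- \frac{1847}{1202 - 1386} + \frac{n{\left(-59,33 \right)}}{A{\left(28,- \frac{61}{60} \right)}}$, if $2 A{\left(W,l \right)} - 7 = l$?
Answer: $\frac{1847}{184} \approx 10.038$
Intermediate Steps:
$n{\left(F,p \right)} = 0$
$A{\left(W,l \right)} = \frac{7}{2} + \frac{l}{2}$
$- \frac{1847}{1202 - 1386} + \frac{n{\left(-59,33 \right)}}{A{\left(28,- \frac{61}{60} \right)}} = - \frac{1847}{1202 - 1386} + \frac{0}{\frac{7}{2} + \frac{\left(-61\right) \frac{1}{60}}{2}} = - \frac{1847}{-184} + \frac{0}{\frac{7}{2} + \frac{1}{2} \left(- \frac{61}{60}\right)} = \left(-1847\right) \left(- \frac{1}{184}\right) + \frac{0}{\frac{7}{2} - \frac{61}{120}} = \frac{1847}{184} + \frac{0}{\frac{359}{120}} = \frac{1847}{184} + 0 \cdot \frac{120}{359} = \frac{1847}{184} + 0 = \frac{1847}{184}$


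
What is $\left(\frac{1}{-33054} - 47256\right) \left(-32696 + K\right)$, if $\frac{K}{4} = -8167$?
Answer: $\frac{17016426093550}{5509} \approx 3.0888 \cdot 10^{9}$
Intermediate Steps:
$K = -32668$ ($K = 4 \left(-8167\right) = -32668$)
$\left(\frac{1}{-33054} - 47256\right) \left(-32696 + K\right) = \left(\frac{1}{-33054} - 47256\right) \left(-32696 - 32668\right) = \left(- \frac{1}{33054} - 47256\right) \left(-65364\right) = \left(- \frac{1561999825}{33054}\right) \left(-65364\right) = \frac{17016426093550}{5509}$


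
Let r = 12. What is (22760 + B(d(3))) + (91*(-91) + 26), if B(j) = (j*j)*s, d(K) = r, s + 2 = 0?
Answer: 14217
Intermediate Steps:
s = -2 (s = -2 + 0 = -2)
d(K) = 12
B(j) = -2*j² (B(j) = (j*j)*(-2) = j²*(-2) = -2*j²)
(22760 + B(d(3))) + (91*(-91) + 26) = (22760 - 2*12²) + (91*(-91) + 26) = (22760 - 2*144) + (-8281 + 26) = (22760 - 288) - 8255 = 22472 - 8255 = 14217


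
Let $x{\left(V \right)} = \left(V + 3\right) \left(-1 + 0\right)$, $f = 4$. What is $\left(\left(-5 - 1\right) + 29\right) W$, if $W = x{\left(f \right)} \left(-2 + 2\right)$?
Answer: $0$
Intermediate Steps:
$x{\left(V \right)} = -3 - V$ ($x{\left(V \right)} = \left(3 + V\right) \left(-1\right) = -3 - V$)
$W = 0$ ($W = \left(-3 - 4\right) \left(-2 + 2\right) = \left(-3 - 4\right) 0 = \left(-7\right) 0 = 0$)
$\left(\left(-5 - 1\right) + 29\right) W = \left(\left(-5 - 1\right) + 29\right) 0 = \left(-6 + 29\right) 0 = 23 \cdot 0 = 0$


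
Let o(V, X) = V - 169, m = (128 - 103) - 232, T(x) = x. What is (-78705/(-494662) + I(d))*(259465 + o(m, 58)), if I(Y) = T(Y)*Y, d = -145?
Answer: 2694615569950695/494662 ≈ 5.4474e+9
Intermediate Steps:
m = -207 (m = 25 - 232 = -207)
o(V, X) = -169 + V
I(Y) = Y² (I(Y) = Y*Y = Y²)
(-78705/(-494662) + I(d))*(259465 + o(m, 58)) = (-78705/(-494662) + (-145)²)*(259465 + (-169 - 207)) = (-78705*(-1/494662) + 21025)*(259465 - 376) = (78705/494662 + 21025)*259089 = (10400347255/494662)*259089 = 2694615569950695/494662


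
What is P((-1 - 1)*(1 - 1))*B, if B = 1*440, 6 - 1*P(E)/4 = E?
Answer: 10560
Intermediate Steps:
P(E) = 24 - 4*E
B = 440
P((-1 - 1)*(1 - 1))*B = (24 - 4*(-1 - 1)*(1 - 1))*440 = (24 - (-8)*0)*440 = (24 - 4*0)*440 = (24 + 0)*440 = 24*440 = 10560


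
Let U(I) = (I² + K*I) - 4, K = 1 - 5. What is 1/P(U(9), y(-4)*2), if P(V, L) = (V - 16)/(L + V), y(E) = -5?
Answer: 31/25 ≈ 1.2400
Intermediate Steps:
K = -4
U(I) = -4 + I² - 4*I (U(I) = (I² - 4*I) - 4 = -4 + I² - 4*I)
P(V, L) = (-16 + V)/(L + V)
1/P(U(9), y(-4)*2) = 1/((-16 + (-4 + 9² - 4*9))/(-5*2 + (-4 + 9² - 4*9))) = 1/((-16 + (-4 + 81 - 36))/(-10 + (-4 + 81 - 36))) = 1/((-16 + 41)/(-10 + 41)) = 1/(25/31) = 31/25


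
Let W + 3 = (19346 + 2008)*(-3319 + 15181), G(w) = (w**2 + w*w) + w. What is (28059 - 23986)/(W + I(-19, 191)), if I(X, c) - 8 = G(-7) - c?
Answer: 4073/253301053 ≈ 1.6080e-5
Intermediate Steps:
G(w) = w + 2*w**2 (G(w) = (w**2 + w**2) + w = 2*w**2 + w = w + 2*w**2)
I(X, c) = 99 - c (I(X, c) = 8 + (-7*(1 + 2*(-7)) - c) = 8 + (-7*(1 - 14) - c) = 8 + (-7*(-13) - c) = 8 + (91 - c) = 99 - c)
W = 253301145 (W = -3 + (19346 + 2008)*(-3319 + 15181) = -3 + 21354*11862 = -3 + 253301148 = 253301145)
(28059 - 23986)/(W + I(-19, 191)) = (28059 - 23986)/(253301145 + (99 - 1*191)) = 4073/(253301145 + (99 - 191)) = 4073/(253301145 - 92) = 4073/253301053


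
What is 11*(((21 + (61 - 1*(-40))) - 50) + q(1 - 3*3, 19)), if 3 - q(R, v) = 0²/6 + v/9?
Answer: 7216/9 ≈ 801.78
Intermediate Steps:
q(R, v) = 3 - v/9 (q(R, v) = 3 - (0²/6 + v/9) = 3 - (0*(⅙) + v*(⅑)) = 3 - (0 + v/9) = 3 - v/9)
11*(((21 + (61 - 1*(-40))) - 50) + q(1 - 3*3, 19)) = 11*(((21 + (61 - 1*(-40))) - 50) + (3 - ⅑*19)) = 11*(((21 + (61 + 40)) - 50) + (3 - 19/9)) = 11*(((21 + 101) - 50) + 8/9) = 11*((122 - 50) + 8/9) = 11*(72 + 8/9) = 11*(656/9) = 7216/9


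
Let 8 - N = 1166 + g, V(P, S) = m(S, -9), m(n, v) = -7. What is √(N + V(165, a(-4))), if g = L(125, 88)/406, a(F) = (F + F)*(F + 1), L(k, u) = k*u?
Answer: I*√49124985/203 ≈ 34.527*I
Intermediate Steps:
a(F) = 2*F*(1 + F) (a(F) = (2*F)*(1 + F) = 2*F*(1 + F))
g = 5500/203 (g = (125*88)/406 = 11000*(1/406) = 5500/203 ≈ 27.094)
V(P, S) = -7
N = -240574/203 (N = 8 - (1166 + 5500/203) = 8 - 1*242198/203 = 8 - 242198/203 = -240574/203 ≈ -1185.1)
√(N + V(165, a(-4))) = √(-240574/203 - 7) = √(-241995/203) = I*√49124985/203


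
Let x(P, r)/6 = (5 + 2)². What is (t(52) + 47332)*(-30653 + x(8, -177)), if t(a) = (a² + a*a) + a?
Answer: -1602712328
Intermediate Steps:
x(P, r) = 294 (x(P, r) = 6*(5 + 2)² = 6*7² = 6*49 = 294)
t(a) = a + 2*a² (t(a) = (a² + a²) + a = 2*a² + a = a + 2*a²)
(t(52) + 47332)*(-30653 + x(8, -177)) = (52*(1 + 2*52) + 47332)*(-30653 + 294) = (52*(1 + 104) + 47332)*(-30359) = (52*105 + 47332)*(-30359) = (5460 + 47332)*(-30359) = 52792*(-30359) = -1602712328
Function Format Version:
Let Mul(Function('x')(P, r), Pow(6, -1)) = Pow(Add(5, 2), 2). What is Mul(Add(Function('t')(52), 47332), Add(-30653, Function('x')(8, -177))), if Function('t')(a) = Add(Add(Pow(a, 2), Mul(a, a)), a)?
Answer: -1602712328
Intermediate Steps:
Function('x')(P, r) = 294 (Function('x')(P, r) = Mul(6, Pow(Add(5, 2), 2)) = Mul(6, Pow(7, 2)) = Mul(6, 49) = 294)
Function('t')(a) = Add(a, Mul(2, Pow(a, 2))) (Function('t')(a) = Add(Add(Pow(a, 2), Pow(a, 2)), a) = Add(Mul(2, Pow(a, 2)), a) = Add(a, Mul(2, Pow(a, 2))))
Mul(Add(Function('t')(52), 47332), Add(-30653, Function('x')(8, -177))) = Mul(Add(Mul(52, Add(1, Mul(2, 52))), 47332), Add(-30653, 294)) = Mul(Add(Mul(52, Add(1, 104)), 47332), -30359) = Mul(Add(Mul(52, 105), 47332), -30359) = Mul(Add(5460, 47332), -30359) = Mul(52792, -30359) = -1602712328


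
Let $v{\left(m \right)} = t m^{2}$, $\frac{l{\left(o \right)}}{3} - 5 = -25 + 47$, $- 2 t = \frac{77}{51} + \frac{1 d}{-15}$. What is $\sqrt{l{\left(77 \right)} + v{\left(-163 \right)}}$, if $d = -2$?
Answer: $\frac{7 i \sqrt{115437990}}{510} \approx 147.47 i$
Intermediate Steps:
$t = - \frac{419}{510}$ ($t = - \frac{\frac{77}{51} + \frac{1 \left(-2\right)}{-15}}{2} = - \frac{77 \cdot \frac{1}{51} - - \frac{2}{15}}{2} = - \frac{\frac{77}{51} + \frac{2}{15}}{2} = \left(- \frac{1}{2}\right) \frac{419}{255} = - \frac{419}{510} \approx -0.82157$)
$l{\left(o \right)} = 81$ ($l{\left(o \right)} = 15 + 3 \left(-25 + 47\right) = 15 + 3 \cdot 22 = 15 + 66 = 81$)
$v{\left(m \right)} = - \frac{419 m^{2}}{510}$
$\sqrt{l{\left(77 \right)} + v{\left(-163 \right)}} = \sqrt{81 - \frac{419 \left(-163\right)^{2}}{510}} = \sqrt{81 - \frac{11132411}{510}} = \sqrt{- \frac{11091101}{510}} = \frac{7 i \sqrt{115437990}}{510}$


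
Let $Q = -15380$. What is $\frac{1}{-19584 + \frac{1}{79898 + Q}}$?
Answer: $- \frac{64518}{1263520511} \approx -5.1062 \cdot 10^{-5}$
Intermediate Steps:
$\frac{1}{-19584 + \frac{1}{79898 + Q}} = \frac{1}{-19584 + \frac{1}{79898 - 15380}} = \frac{1}{-19584 + \frac{1}{64518}} = \frac{1}{- \frac{1263520511}{64518}} = - \frac{64518}{1263520511}$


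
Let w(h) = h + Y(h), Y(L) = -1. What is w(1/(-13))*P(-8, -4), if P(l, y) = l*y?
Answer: -448/13 ≈ -34.462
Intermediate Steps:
w(h) = -1 + h (w(h) = h - 1 = -1 + h)
w(1/(-13))*P(-8, -4) = (-1 + 1/(-13))*(-8*(-4)) = (-1 - 1/13)*32 = -14/13*32 = -448/13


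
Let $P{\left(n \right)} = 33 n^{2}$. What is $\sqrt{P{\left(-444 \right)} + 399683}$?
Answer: $13 \sqrt{40859} \approx 2627.8$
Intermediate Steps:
$\sqrt{P{\left(-444 \right)} + 399683} = \sqrt{33 \left(-444\right)^{2} + 399683} = \sqrt{33 \cdot 197136 + 399683} = \sqrt{6505488 + 399683} = \sqrt{6905171} = 13 \sqrt{40859}$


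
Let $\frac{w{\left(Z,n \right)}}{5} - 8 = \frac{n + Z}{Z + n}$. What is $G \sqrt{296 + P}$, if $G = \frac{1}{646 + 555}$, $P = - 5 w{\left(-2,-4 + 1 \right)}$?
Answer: $\frac{\sqrt{71}}{1201} \approx 0.0070159$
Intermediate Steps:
$w{\left(Z,n \right)} = 45$ ($w{\left(Z,n \right)} = 40 + 5 \frac{n + Z}{Z + n} = 40 + 5 \frac{Z + n}{Z + n} = 40 + 5 \cdot 1 = 40 + 5 = 45$)
$P = -225$ ($P = \left(-5\right) 45 = -225$)
$G = \frac{1}{1201} \approx 0.00083264$
$G \sqrt{296 + P} = \frac{\sqrt{296 - 225}}{1201} = \frac{\sqrt{71}}{1201}$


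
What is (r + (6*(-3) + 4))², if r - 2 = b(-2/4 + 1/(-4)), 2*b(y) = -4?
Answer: 196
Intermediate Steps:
b(y) = -2 (b(y) = (½)*(-4) = -2)
r = 0 (r = 2 - 2 = 0)
(r + (6*(-3) + 4))² = (0 + (6*(-3) + 4))² = (0 + (-18 + 4))² = (0 - 14)² = (-14)² = 196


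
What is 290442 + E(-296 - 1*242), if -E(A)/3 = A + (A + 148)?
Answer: 293226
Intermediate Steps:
E(A) = -444 - 6*A (E(A) = -3*(A + (A + 148)) = -3*(A + (148 + A)) = -3*(148 + 2*A) = -444 - 6*A)
290442 + E(-296 - 1*242) = 290442 + (-444 - 6*(-296 - 1*242)) = 290442 + (-444 - 6*(-296 - 242)) = 290442 + (-444 - 6*(-538)) = 290442 + (-444 + 3228) = 290442 + 2784 = 293226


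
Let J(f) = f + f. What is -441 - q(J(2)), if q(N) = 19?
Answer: -460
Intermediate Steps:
J(f) = 2*f
-441 - q(J(2)) = -441 - 1*19 = -441 - 19 = -460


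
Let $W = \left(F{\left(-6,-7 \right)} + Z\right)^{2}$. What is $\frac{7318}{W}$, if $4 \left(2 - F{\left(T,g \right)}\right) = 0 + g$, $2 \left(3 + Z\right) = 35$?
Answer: $\frac{117088}{5329} \approx 21.972$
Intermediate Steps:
$Z = \frac{29}{2}$ ($Z = -3 + \frac{1}{2} \cdot 35 = -3 + \frac{35}{2} = \frac{29}{2} \approx 14.5$)
$F{\left(T,g \right)} = 2 - \frac{g}{4}$ ($F{\left(T,g \right)} = 2 - \frac{0 + g}{4} = 2 - \frac{g}{4}$)
$W = \frac{5329}{16}$ ($W = \left(\left(2 - - \frac{7}{4}\right) + \frac{29}{2}\right)^{2} = \left(\left(2 + \frac{7}{4}\right) + \frac{29}{2}\right)^{2} = \left(\frac{15}{4} + \frac{29}{2}\right)^{2} = \left(\frac{73}{4}\right)^{2} = \frac{5329}{16} \approx 333.06$)
$\frac{7318}{W} = \frac{7318}{\frac{5329}{16}} = 7318 \cdot \frac{16}{5329} = \frac{117088}{5329}$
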